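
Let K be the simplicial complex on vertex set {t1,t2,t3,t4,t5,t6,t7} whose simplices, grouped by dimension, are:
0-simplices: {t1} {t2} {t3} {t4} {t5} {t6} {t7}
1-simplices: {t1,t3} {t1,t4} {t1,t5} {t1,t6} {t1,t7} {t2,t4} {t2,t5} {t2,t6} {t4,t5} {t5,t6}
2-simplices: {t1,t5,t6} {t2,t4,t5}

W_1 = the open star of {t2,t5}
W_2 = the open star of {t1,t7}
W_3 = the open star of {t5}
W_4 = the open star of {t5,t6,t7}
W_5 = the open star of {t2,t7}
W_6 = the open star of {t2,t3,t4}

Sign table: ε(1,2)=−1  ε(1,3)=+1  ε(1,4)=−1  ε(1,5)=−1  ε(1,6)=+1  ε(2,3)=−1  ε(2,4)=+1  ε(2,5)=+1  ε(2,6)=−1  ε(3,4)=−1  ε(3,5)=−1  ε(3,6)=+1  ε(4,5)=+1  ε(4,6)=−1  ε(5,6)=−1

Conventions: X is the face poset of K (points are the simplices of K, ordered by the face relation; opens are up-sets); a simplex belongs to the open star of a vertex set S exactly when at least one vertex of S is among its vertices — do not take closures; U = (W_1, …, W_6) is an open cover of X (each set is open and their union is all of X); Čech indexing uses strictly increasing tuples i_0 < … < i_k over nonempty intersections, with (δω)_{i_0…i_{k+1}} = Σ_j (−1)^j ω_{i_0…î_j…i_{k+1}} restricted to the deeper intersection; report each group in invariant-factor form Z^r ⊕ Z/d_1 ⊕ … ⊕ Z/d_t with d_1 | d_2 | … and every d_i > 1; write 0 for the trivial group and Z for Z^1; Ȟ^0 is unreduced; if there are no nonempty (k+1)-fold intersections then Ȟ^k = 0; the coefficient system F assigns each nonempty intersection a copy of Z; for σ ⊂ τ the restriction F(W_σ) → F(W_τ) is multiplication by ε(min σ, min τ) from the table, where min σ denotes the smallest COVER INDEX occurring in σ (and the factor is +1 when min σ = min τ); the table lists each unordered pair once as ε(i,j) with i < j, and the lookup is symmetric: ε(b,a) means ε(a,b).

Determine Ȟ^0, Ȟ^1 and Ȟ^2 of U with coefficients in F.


nerve simplices:
  W1={{t2},{t5},{t1,t5},{t2,t4},{t2,t5},{t2,t6},{t4,t5},{t5,t6},{t1,t5,t6},{t2,t4,t5}} W2={{t1},{t7},{t1,t3},{t1,t4},{t1,t5},{t1,t6},{t1,t7},{t1,t5,t6}} W3={{t5},{t1,t5},{t2,t5},{t4,t5},{t5,t6},{t1,t5,t6},{t2,t4,t5}} W4={{t5},{t6},{t7},{t1,t5},{t1,t6},{t1,t7},{t2,t5},{t2,t6},{t4,t5},{t5,t6},{t1,t5,t6},{t2,t4,t5}} W5={{t2},{t7},{t1,t7},{t2,t4},{t2,t5},{t2,t6},{t2,t4,t5}} W6={{t2},{t3},{t4},{t1,t3},{t1,t4},{t2,t4},{t2,t5},{t2,t6},{t4,t5},{t2,t4,t5}}
  W12={{t1,t5},{t1,t5,t6}} W13={{t5},{t1,t5},{t2,t5},{t4,t5},{t5,t6},{t1,t5,t6},{t2,t4,t5}} W14={{t5},{t1,t5},{t2,t5},{t2,t6},{t4,t5},{t5,t6},{t1,t5,t6},{t2,t4,t5}} W15={{t2},{t2,t4},{t2,t5},{t2,t6},{t2,t4,t5}} W16={{t2},{t2,t4},{t2,t5},{t2,t6},{t4,t5},{t2,t4,t5}} W23={{t1,t5},{t1,t5,t6}} W24={{t7},{t1,t5},{t1,t6},{t1,t7},{t1,t5,t6}} W25={{t7},{t1,t7}} W26={{t1,t3},{t1,t4}} W34={{t5},{t1,t5},{t2,t5},{t4,t5},{t5,t6},{t1,t5,t6},{t2,t4,t5}} W35={{t2,t5},{t2,t4,t5}} W36={{t2,t5},{t4,t5},{t2,t4,t5}} W45={{t7},{t1,t7},{t2,t5},{t2,t6},{t2,t4,t5}} W46={{t2,t5},{t2,t6},{t4,t5},{t2,t4,t5}} W56={{t2},{t2,t4},{t2,t5},{t2,t6},{t2,t4,t5}}
  W123={{t1,t5},{t1,t5,t6}} W124={{t1,t5},{t1,t5,t6}} W134={{t5},{t1,t5},{t2,t5},{t4,t5},{t5,t6},{t1,t5,t6},{t2,t4,t5}} W135={{t2,t5},{t2,t4,t5}} W136={{t2,t5},{t4,t5},{t2,t4,t5}} W145={{t2,t5},{t2,t6},{t2,t4,t5}} W146={{t2,t5},{t2,t6},{t4,t5},{t2,t4,t5}} W156={{t2},{t2,t4},{t2,t5},{t2,t6},{t2,t4,t5}} W234={{t1,t5},{t1,t5,t6}} W245={{t7},{t1,t7}} W345={{t2,t5},{t2,t4,t5}} W346={{t2,t5},{t4,t5},{t2,t4,t5}} W356={{t2,t5},{t2,t4,t5}} W456={{t2,t5},{t2,t6},{t2,t4,t5}}
  W1234={{t1,t5},{t1,t5,t6}} W1345={{t2,t5},{t2,t4,t5}} W1346={{t2,t5},{t4,t5},{t2,t4,t5}} W1356={{t2,t5},{t2,t4,t5}} W1456={{t2,t5},{t2,t6},{t2,t4,t5}} W3456={{t2,t5},{t2,t4,t5}}
  W13456={{t2,t5},{t2,t4,t5}}
C dims 6,15,14,6; δ0: rk 5, SNF 1^5; δ1: rk 9, SNF 1^9; δ2: rk 5, SNF 1^5
degree 0: 6−5−0 = 1 → Ȟ^0 ≅ Z
degree 1: 15−9−5 = 1 → Ȟ^1 ≅ Z
degree 2: 14−5−9 = 0 → Ȟ^2 ≅ 0

Ȟ^0 = Z, Ȟ^1 = Z, Ȟ^2 = 0


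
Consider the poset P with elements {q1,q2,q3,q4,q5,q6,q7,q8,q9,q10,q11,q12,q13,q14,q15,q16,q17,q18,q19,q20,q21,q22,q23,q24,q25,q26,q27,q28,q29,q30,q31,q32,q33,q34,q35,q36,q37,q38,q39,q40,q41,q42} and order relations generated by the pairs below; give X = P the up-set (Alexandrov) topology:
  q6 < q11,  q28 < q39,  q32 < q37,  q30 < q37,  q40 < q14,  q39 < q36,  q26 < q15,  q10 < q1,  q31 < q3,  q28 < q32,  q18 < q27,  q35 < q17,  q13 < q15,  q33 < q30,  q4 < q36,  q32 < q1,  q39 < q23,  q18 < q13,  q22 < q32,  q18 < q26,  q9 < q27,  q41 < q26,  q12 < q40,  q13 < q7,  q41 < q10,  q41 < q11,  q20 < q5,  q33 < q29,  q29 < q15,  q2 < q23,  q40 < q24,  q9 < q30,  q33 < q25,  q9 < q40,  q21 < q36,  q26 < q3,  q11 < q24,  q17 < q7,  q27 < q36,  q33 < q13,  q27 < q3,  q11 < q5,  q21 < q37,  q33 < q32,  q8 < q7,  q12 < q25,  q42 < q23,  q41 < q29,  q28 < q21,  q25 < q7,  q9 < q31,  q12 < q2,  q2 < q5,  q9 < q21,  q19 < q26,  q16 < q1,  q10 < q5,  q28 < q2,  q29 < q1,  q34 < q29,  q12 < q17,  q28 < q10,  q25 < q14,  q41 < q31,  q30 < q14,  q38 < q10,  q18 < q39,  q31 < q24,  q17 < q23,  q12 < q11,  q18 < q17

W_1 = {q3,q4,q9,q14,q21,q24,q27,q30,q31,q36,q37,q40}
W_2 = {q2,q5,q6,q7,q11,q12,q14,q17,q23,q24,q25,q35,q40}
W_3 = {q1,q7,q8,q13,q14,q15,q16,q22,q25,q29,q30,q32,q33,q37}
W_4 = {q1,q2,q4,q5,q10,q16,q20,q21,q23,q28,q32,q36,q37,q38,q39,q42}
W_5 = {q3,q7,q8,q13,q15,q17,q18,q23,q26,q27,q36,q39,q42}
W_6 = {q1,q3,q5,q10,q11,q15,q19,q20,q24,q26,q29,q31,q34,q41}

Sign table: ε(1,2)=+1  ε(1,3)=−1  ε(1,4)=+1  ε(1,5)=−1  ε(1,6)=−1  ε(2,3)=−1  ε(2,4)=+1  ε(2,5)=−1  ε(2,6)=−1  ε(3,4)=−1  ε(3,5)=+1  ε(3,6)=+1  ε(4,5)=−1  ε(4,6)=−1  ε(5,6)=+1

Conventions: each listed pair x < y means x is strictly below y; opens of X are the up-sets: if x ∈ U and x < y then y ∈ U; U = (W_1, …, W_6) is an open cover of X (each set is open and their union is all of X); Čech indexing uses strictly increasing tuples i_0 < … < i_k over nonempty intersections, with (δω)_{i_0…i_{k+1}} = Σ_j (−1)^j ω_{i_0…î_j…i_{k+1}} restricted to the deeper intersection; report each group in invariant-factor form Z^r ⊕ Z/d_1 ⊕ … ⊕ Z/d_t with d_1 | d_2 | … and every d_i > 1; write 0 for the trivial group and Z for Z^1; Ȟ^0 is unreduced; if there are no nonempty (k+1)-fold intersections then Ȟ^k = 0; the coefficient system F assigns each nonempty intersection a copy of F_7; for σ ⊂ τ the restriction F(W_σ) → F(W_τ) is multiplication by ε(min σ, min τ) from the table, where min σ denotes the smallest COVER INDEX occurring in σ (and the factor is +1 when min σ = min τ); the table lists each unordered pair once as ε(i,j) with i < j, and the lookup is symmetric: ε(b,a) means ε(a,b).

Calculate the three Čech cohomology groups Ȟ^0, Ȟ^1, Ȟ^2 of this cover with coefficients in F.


nerve simplices:
  W12={q14,q24,q40} W13={q14,q30,q37} W14={q4,q21,q36,q37} W15={q3,q27,q36} W16={q3,q24,q31} W23={q7,q14,q25} W24={q2,q5,q23} W25={q7,q17,q23} W26={q5,q11,q24} W34={q1,q16,q32,q37} W35={q7,q8,q13,q15} W36={q1,q15,q29} W45={q23,q36,q39,q42} W46={q1,q5,q10,q20} W56={q3,q15,q26}
  W123={q14} W126={q24} W134={q37} W145={q36} W156={q3} W235={q7} W245={q23} W246={q5} W346={q1} W356={q15}
C dims 6,15,10; δ0: rk_F7 5; δ1: rk_F7 10
degree 0: 6−5−0 = 1 → Ȟ^0 ≅ Z/7
degree 1: 15−10−5 = 0 → Ȟ^1 ≅ 0
degree 2: 10−0−10 = 0 → Ȟ^2 ≅ 0

Ȟ^0(U;F) ≅ Z/7,  Ȟ^1(U;F) ≅ 0,  Ȟ^2(U;F) ≅ 0


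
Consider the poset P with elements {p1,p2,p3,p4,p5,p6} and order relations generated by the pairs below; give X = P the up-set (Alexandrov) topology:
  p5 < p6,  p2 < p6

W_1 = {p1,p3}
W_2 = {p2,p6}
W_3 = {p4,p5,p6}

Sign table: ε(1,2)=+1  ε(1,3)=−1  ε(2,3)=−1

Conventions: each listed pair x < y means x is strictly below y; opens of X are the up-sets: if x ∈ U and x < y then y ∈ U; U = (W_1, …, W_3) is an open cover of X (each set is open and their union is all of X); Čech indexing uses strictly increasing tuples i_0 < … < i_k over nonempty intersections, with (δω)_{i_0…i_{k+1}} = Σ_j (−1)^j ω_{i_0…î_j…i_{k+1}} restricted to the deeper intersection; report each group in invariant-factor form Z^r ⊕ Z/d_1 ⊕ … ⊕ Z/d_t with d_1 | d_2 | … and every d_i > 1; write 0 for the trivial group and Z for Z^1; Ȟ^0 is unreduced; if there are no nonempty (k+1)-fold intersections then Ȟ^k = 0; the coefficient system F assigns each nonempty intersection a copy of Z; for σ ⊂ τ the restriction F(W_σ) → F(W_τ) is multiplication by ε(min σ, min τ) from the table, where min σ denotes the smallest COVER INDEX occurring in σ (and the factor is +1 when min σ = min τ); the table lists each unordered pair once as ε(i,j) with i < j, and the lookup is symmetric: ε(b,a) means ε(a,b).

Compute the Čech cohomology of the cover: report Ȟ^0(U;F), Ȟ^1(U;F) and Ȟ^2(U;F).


Ȟ^0 ≅ Z^2,  Ȟ^1 ≅ 0,  Ȟ^2 ≅ 0

nonempty overlaps:
  W23={p6}
C dims 3,1; δ0: rk 1, SNF 1^1
degree 0: 3−1−0 = 2 → Ȟ^0 ≅ Z^2
degree 1: 1−0−1 = 0 → Ȟ^1 ≅ 0
degree 2: 0−0−0 = 0 → Ȟ^2 ≅ 0


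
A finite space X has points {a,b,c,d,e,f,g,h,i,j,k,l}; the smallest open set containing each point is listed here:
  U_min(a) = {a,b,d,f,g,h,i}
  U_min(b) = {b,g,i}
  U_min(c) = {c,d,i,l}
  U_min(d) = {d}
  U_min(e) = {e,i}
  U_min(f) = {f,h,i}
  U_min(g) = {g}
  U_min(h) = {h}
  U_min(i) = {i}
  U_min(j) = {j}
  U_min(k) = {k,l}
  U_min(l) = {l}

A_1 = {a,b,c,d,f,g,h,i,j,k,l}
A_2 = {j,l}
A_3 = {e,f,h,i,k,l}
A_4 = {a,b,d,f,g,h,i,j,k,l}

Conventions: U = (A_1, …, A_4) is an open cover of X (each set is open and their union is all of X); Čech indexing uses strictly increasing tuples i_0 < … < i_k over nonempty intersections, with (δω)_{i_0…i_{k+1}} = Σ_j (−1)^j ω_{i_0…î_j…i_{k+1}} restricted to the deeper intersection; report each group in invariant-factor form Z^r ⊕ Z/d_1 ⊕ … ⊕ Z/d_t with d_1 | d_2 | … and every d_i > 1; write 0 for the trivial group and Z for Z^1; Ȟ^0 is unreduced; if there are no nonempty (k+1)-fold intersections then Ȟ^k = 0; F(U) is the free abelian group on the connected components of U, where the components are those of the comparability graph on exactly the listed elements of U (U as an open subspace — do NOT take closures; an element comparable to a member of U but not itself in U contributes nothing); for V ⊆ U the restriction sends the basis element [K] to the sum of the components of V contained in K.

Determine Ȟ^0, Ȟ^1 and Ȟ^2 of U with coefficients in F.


nonempty intersections:
  A12={j,l} A13={f,h,i,k,l} A14={a,b,d,f,g,h,i,j,k,l} A23={l} A24={j,l} A34={f,h,i,k,l}
  A123={l} A124={j,l} A134={f,h,i,k,l} A234={l}
  A1234={l}
components per intersection:
  A1: {a,b,c,d,f,g,h,i,k,l} {j}
  A2: {j} {l}
  A3: {e,f,h,i} {k,l}
  A4: {a,b,d,f,g,h,i} {j} {k,l}
  A12: {j} {l}
  A13: {f,h,i} {k,l}
  A14: {a,b,d,f,g,h,i} {j} {k,l}
  A23: {l}
  A24: {j} {l}
  A34: {f,h,i} {k,l}
  A123: {l}
  A124: {j} {l}
  A134: {f,h,i} {k,l}
  A234: {l}
  A1234: {l}
C dims 9,12,6,1; δ0: rk 7, SNF 1^7; δ1: rk 5, SNF 1^5; δ2: rk 1, SNF 1^1
Ȟ^0: (9−7)−0=2 ⇒ Z^2
Ȟ^1: (12−5)−7=0 ⇒ 0
Ȟ^2: (6−1)−5=0 ⇒ 0

Ȟ^0 ≅ Z^2; Ȟ^1 ≅ 0; Ȟ^2 ≅ 0


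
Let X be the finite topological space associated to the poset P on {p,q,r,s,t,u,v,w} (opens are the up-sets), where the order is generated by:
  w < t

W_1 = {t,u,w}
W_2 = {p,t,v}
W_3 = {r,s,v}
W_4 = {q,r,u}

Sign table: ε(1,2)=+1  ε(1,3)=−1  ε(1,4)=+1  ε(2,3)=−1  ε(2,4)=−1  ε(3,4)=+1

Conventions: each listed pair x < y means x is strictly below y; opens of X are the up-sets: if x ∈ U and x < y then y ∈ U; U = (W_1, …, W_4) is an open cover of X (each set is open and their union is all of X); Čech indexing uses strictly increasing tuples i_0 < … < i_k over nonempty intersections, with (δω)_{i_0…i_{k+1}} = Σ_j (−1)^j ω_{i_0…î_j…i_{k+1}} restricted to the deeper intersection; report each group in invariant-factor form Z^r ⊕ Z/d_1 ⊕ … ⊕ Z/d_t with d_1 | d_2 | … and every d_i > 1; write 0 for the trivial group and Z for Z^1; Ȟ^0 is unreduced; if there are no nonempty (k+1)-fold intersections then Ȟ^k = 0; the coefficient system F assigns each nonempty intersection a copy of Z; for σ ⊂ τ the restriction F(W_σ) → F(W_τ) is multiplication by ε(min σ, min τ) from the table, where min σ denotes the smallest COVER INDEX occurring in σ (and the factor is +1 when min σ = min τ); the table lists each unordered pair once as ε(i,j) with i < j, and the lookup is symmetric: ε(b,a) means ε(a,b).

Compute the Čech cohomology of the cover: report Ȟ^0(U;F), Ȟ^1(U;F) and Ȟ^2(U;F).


cover nerve:
  W12={t} W14={u} W23={v} W34={r}
C dims 4,4; δ0: rk 4, SNF 1^3·2
Ȟ^0: (4−4)−0=0 ⇒ 0
Ȟ^1: (4−0)−4=0 plus torsion [2] ⇒ Z/2
Ȟ^2: (0−0)−0=0 ⇒ 0

Ȟ^0 ≅ 0; Ȟ^1 ≅ Z/2; Ȟ^2 ≅ 0


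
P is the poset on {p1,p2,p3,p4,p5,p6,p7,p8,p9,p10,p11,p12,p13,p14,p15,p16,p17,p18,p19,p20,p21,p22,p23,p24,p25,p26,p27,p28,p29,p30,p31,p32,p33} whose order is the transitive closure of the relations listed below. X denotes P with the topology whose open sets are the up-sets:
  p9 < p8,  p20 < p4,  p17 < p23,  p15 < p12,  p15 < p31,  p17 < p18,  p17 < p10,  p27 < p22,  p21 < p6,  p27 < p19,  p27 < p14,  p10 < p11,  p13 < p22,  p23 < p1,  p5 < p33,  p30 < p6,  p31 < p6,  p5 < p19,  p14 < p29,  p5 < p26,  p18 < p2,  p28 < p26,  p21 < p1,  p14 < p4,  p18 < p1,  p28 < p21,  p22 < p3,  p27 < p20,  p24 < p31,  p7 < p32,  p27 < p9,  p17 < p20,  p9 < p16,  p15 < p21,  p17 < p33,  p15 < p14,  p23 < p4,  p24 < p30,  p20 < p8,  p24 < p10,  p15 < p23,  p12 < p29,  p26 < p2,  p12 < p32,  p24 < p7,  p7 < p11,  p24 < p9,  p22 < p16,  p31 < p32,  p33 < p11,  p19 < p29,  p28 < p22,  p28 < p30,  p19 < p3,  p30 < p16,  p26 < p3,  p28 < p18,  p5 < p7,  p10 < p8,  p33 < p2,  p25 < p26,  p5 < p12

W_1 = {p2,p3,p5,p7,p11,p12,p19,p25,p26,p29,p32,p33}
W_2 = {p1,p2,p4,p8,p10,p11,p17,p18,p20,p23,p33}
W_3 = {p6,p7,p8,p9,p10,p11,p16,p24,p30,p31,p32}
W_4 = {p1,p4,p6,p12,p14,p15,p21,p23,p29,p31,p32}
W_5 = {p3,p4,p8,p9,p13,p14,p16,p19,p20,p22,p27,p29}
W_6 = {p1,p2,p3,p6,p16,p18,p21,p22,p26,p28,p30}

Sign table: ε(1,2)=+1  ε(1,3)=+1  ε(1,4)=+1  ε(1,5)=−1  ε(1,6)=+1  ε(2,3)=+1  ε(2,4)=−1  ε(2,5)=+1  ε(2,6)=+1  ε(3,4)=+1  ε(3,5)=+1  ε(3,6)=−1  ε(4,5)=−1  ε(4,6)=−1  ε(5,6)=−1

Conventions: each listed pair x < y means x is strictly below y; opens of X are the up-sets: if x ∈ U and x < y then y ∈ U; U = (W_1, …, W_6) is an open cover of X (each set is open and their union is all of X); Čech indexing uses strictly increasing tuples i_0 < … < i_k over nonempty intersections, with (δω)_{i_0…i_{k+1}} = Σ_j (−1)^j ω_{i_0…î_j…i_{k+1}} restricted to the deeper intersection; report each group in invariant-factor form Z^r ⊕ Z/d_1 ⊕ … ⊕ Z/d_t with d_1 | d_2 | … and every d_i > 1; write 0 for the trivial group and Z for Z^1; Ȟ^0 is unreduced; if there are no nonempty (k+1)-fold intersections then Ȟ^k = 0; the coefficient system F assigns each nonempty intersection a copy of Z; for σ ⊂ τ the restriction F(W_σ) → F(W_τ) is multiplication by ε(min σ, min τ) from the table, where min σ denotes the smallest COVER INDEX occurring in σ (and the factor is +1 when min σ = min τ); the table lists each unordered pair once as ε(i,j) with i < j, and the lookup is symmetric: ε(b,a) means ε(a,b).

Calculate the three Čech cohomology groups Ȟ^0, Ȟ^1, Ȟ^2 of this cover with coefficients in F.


Ȟ^0 ≅ 0, Ȟ^1 ≅ Z/2, Ȟ^2 ≅ Z

cover nerve:
  W12={p2,p11,p33} W13={p7,p11,p32} W14={p12,p29,p32} W15={p3,p19,p29} W16={p2,p3,p26} W23={p8,p10,p11} W24={p1,p4,p23} W25={p4,p8,p20} W26={p1,p2,p18} W34={p6,p31,p32} W35={p8,p9,p16} W36={p6,p16,p30} W45={p4,p14,p29} W46={p1,p6,p21} W56={p3,p16,p22}
  W123={p11} W126={p2} W134={p32} W145={p29} W156={p3} W235={p8} W245={p4} W246={p1} W346={p6} W356={p16}
C dims 6,15,10; δ0: rk 6, SNF 1^5·2; δ1: rk 9, SNF 1^9
Ȟ^0: (6−6)−0=0 ⇒ 0
Ȟ^1: (15−9)−6=0 plus torsion [2] ⇒ Z/2
Ȟ^2: (10−0)−9=1 ⇒ Z


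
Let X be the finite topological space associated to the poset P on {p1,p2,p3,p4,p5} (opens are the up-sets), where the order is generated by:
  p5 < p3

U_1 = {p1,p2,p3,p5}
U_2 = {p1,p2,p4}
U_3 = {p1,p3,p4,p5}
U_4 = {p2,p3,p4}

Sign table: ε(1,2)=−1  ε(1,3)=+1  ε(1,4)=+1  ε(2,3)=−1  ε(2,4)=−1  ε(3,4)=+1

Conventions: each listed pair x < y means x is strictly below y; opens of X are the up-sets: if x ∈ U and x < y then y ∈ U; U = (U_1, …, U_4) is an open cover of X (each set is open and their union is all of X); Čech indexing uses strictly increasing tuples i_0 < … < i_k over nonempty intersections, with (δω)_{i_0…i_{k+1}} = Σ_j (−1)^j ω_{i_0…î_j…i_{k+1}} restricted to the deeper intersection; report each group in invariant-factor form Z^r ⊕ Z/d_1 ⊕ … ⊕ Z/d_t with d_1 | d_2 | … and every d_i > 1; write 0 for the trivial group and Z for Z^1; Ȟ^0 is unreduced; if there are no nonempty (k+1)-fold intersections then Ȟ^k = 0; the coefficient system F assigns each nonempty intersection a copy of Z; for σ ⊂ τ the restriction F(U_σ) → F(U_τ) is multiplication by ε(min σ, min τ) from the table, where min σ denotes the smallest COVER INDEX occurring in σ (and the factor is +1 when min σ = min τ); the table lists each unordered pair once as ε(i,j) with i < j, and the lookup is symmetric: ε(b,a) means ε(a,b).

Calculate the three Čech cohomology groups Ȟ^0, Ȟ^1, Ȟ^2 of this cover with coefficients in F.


Ȟ^0 = Z, Ȟ^1 = 0, Ȟ^2 = Z

cover nerve:
  U12={p1,p2} U13={p1,p3,p5} U14={p2,p3} U23={p1,p4} U24={p2,p4} U34={p3,p4}
  U123={p1} U124={p2} U134={p3} U234={p4}
C dims 4,6,4; δ0: rk 3, SNF 1^3; δ1: rk 3, SNF 1^3
Ȟ^0: (4−3)−0=1 ⇒ Z
Ȟ^1: (6−3)−3=0 ⇒ 0
Ȟ^2: (4−0)−3=1 ⇒ Z


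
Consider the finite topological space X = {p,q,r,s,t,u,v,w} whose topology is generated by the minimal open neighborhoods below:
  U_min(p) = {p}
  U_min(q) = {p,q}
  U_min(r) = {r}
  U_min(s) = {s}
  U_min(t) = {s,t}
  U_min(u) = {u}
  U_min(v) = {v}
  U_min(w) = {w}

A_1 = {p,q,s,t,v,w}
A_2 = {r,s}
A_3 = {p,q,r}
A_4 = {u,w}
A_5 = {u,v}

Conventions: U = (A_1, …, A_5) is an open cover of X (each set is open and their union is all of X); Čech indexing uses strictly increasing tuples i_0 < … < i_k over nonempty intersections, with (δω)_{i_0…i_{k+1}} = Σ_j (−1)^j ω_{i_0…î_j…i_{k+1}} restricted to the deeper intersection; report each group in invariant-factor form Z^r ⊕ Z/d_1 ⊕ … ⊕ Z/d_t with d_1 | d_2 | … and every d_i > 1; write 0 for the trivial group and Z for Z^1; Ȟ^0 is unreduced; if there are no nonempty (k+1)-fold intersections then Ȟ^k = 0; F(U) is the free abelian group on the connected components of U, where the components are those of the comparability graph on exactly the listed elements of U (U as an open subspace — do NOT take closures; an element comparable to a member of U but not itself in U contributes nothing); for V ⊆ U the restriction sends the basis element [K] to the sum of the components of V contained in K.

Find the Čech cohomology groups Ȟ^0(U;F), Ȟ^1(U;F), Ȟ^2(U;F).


Ȟ^0 ≅ Z^6, Ȟ^1 ≅ 0 and Ȟ^2 ≅ 0

nonempty intersections:
  A12={s} A13={p,q} A14={w} A15={v} A23={r} A45={u}
components per intersection:
  A1: {p,q} {s,t} {v} {w}
  A2: {r} {s}
  A3: {p,q} {r}
  A4: {u} {w}
  A5: {u} {v}
  A12: {s}
  A13: {p,q}
  A14: {w}
  A15: {v}
  A23: {r}
  A45: {u}
C dims 12,6; δ0: rk 6, SNF 1^6
Ȟ^0: (12−6)−0=6 ⇒ Z^6
Ȟ^1: (6−0)−6=0 ⇒ 0
Ȟ^2: (0−0)−0=0 ⇒ 0


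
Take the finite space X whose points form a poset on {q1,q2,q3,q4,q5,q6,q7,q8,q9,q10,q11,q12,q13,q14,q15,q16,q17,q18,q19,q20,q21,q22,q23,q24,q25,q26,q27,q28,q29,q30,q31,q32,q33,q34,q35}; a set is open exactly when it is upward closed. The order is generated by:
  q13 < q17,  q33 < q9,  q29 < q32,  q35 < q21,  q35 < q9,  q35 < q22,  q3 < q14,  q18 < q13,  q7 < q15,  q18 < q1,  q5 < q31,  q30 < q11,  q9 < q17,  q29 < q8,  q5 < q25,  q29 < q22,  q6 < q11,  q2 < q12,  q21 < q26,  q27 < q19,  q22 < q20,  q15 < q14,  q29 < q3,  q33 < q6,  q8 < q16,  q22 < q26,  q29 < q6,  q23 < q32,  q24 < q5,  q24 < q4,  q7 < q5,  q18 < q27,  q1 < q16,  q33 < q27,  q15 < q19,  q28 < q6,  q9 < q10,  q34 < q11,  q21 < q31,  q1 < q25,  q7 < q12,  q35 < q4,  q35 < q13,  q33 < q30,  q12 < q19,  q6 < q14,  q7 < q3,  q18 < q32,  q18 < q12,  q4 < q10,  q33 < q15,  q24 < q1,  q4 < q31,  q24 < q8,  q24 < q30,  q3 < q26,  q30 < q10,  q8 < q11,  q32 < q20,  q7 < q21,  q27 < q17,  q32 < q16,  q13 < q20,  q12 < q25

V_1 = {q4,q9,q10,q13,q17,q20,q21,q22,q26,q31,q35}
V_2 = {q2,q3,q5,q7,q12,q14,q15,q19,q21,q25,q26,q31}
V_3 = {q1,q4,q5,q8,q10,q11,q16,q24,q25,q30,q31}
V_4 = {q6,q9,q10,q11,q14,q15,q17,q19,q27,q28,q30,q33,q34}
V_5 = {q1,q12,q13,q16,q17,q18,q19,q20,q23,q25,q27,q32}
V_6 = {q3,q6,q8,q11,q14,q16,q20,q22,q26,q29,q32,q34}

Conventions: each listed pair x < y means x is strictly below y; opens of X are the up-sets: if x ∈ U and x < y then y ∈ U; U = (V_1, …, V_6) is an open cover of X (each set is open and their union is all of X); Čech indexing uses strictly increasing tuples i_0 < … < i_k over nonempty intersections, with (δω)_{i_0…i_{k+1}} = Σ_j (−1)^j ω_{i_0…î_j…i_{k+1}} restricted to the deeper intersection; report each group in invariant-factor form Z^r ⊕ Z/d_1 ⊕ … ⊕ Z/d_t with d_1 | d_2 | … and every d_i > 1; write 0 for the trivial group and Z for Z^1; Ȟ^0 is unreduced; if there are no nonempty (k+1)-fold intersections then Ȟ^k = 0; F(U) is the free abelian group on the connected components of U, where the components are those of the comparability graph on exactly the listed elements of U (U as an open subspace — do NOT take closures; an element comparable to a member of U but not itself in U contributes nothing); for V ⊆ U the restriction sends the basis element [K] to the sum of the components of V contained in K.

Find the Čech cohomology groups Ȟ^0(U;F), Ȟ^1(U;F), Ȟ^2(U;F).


Ȟ^0(U;F) ≅ Z; Ȟ^1(U;F) ≅ 0; Ȟ^2(U;F) ≅ Z/2

nerve simplices:
  V12={q21,q26,q31} V13={q4,q10,q31} V14={q9,q10,q17} V15={q13,q17,q20} V16={q20,q22,q26} V23={q5,q25,q31} V24={q14,q15,q19} V25={q12,q19,q25} V26={q3,q14,q26} V34={q10,q11,q30} V35={q1,q16,q25} V36={q8,q11,q16} V45={q17,q19,q27} V46={q6,q11,q14,q34} V56={q16,q20,q32}
  V123={q31} V126={q26} V134={q10} V145={q17} V156={q20} V235={q25} V245={q19} V246={q14} V346={q11} V356={q16}
components per intersection:
  V1: {q4,q9,q10,q13,q17,q20,q21,q22,q26,q31,q35}
  V2: {q2,q3,q5,q7,q12,q14,q15,q19,q21,q25,q26,q31}
  V3: {q1,q4,q5,q8,q10,q11,q16,q24,q25,q30,q31}
  V4: {q6,q9,q10,q11,q14,q15,q17,q19,q27,q28,q30,q33,q34}
  V5: {q1,q12,q13,q16,q17,q18,q19,q20,q23,q25,q27,q32}
  V6: {q3,q6,q8,q11,q14,q16,q20,q22,q26,q29,q32,q34}
  V12: {q21,q26,q31}
  V13: {q4,q10,q31}
  V14: {q9,q10,q17}
  V15: {q13,q17,q20}
  V16: {q20,q22,q26}
  V23: {q5,q25,q31}
  V24: {q14,q15,q19}
  V25: {q12,q19,q25}
  V26: {q3,q14,q26}
  V34: {q10,q11,q30}
  V35: {q1,q16,q25}
  V36: {q8,q11,q16}
  V45: {q17,q19,q27}
  V46: {q6,q11,q14,q34}
  V56: {q16,q20,q32}
  V123: {q31}
  V126: {q26}
  V134: {q10}
  V145: {q17}
  V156: {q20}
  V235: {q25}
  V245: {q19}
  V246: {q14}
  V346: {q11}
  V356: {q16}
C dims 6,15,10; δ0: rk 5, SNF 1^5; δ1: rk 10, SNF 1^9·2
degree 0: 6−5−0 = 1 → Ȟ^0 ≅ Z
degree 1: 15−10−5 = 0 → Ȟ^1 ≅ 0
degree 2: 10−0−10 = 0 plus torsion [2] → Ȟ^2 ≅ Z/2


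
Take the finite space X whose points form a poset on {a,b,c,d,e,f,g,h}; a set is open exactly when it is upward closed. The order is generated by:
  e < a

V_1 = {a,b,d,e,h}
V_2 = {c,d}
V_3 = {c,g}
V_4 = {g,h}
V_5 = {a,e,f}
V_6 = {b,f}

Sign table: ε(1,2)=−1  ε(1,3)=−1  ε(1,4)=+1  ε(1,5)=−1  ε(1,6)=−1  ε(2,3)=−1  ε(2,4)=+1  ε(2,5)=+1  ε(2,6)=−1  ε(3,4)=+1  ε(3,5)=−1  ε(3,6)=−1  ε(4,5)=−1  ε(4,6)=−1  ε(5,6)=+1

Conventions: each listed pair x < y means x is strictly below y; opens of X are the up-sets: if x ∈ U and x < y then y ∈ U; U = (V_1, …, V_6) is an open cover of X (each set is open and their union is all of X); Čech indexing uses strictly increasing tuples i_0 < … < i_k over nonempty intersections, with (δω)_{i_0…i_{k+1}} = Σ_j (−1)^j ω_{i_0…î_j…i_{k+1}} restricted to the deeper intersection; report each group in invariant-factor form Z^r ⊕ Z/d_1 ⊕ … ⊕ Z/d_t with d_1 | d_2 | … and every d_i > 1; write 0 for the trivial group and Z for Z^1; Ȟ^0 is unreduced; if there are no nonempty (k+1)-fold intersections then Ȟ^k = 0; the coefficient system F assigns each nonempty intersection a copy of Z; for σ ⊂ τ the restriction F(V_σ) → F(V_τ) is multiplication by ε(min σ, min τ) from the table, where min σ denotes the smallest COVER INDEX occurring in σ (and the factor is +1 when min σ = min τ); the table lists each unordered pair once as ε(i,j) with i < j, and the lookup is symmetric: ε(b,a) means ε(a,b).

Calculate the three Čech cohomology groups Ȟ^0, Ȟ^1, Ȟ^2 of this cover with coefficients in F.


nerve of the cover:
  V12={d} V14={h} V15={a,e} V16={b} V23={c} V34={g} V56={f}
C dims 6,7; δ0: rk 5, SNF 1^5
Ȟ^0 = (6 − 5) − 0 = 1, so Ȟ^0 ≅ Z
Ȟ^1 = (7 − 0) − 5 = 2, so Ȟ^1 ≅ Z^2
Ȟ^2 = (0 − 0) − 0 = 0, so Ȟ^2 ≅ 0

Ȟ^0(U;F) ≅ Z, Ȟ^1(U;F) ≅ Z^2 and Ȟ^2(U;F) ≅ 0


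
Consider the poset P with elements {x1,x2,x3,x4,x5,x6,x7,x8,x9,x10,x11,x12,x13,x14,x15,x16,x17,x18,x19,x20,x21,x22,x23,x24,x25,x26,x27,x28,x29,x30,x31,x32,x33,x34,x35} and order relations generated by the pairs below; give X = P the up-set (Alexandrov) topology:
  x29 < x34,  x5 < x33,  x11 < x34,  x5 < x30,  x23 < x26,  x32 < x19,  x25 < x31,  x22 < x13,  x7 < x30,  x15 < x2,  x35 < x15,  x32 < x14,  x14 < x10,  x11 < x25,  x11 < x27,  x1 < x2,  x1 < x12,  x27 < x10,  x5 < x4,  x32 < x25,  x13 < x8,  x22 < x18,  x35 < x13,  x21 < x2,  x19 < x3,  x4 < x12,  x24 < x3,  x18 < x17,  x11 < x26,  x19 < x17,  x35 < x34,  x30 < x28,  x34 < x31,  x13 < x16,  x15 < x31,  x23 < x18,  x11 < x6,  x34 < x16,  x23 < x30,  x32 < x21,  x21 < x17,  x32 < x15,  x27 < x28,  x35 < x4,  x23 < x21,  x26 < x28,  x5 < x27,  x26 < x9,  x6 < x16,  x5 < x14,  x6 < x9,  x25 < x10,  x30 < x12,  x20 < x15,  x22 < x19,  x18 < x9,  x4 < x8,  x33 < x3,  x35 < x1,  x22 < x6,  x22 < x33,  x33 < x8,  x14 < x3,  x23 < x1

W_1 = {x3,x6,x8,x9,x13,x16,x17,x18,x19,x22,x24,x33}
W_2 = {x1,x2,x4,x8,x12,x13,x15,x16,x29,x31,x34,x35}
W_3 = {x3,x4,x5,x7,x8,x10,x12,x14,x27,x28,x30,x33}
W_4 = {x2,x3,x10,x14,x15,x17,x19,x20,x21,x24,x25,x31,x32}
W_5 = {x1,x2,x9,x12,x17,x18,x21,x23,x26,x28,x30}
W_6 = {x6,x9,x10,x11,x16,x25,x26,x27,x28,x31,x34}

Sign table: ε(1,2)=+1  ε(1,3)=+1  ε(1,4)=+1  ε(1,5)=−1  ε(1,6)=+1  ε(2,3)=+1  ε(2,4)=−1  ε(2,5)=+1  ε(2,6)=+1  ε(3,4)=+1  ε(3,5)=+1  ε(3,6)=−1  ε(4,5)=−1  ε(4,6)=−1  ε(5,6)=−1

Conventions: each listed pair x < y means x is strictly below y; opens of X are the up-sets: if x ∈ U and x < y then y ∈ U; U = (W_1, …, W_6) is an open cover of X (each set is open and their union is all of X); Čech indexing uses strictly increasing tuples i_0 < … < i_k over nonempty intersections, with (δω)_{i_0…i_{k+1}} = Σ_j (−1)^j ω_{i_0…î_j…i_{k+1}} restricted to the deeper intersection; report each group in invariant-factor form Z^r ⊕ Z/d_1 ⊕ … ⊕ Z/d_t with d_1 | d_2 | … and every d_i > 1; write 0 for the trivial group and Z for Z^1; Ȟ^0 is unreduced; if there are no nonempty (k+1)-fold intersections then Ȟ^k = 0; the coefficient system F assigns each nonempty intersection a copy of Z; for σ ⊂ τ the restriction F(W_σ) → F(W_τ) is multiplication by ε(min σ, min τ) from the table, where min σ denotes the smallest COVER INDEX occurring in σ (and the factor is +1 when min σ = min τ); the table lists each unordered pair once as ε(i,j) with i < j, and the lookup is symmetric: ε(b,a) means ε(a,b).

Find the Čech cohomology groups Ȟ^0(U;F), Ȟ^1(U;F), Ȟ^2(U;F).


intersection data:
  W12={x8,x13,x16} W13={x3,x8,x33} W14={x3,x17,x19,x24} W15={x9,x17,x18} W16={x6,x9,x16} W23={x4,x8,x12} W24={x2,x15,x31} W25={x1,x2,x12} W26={x16,x31,x34} W34={x3,x10,x14} W35={x12,x28,x30} W36={x10,x27,x28} W45={x2,x17,x21} W46={x10,x25,x31} W56={x9,x26,x28}
  W123={x8} W126={x16} W134={x3} W145={x17} W156={x9} W235={x12} W245={x2} W246={x31} W346={x10} W356={x28}
C dims 6,15,10; δ0: rk 6, SNF 1^5·2; δ1: rk 9, SNF 1^9
Ȟ^0 = (6 − 6) − 0 = 0, so Ȟ^0 ≅ 0
Ȟ^1 = (15 − 9) − 6 = 0 plus torsion [2], so Ȟ^1 ≅ Z/2
Ȟ^2 = (10 − 0) − 9 = 1, so Ȟ^2 ≅ Z

Ȟ^0 = 0; Ȟ^1 = Z/2; Ȟ^2 = Z


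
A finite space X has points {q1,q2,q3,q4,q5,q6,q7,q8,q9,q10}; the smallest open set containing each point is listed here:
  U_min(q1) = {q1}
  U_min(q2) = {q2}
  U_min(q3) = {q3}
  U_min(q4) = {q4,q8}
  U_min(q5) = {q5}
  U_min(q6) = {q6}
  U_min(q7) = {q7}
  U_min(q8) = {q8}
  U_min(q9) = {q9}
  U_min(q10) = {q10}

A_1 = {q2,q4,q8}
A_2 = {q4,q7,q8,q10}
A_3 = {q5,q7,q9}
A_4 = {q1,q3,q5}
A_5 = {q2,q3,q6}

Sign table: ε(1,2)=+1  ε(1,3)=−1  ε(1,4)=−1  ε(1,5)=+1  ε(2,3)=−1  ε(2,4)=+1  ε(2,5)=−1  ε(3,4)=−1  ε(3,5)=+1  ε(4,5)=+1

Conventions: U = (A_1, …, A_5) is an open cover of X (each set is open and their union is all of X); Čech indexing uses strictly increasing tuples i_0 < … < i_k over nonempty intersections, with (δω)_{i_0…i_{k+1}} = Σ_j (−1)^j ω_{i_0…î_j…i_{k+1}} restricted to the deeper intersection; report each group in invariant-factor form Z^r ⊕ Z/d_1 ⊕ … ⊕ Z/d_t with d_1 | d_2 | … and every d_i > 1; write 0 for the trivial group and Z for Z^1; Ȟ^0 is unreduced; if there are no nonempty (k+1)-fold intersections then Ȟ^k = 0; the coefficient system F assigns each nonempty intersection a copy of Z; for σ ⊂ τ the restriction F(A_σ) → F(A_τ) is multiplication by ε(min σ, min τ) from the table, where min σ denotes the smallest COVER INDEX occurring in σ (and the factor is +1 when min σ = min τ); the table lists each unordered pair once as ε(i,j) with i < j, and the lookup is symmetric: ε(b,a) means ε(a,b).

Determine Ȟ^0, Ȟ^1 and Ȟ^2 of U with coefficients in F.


Ȟ^0(U;F) ≅ Z,  Ȟ^1(U;F) ≅ Z,  Ȟ^2(U;F) ≅ 0

nonempty overlaps:
  A12={q4,q8} A15={q2} A23={q7} A34={q5} A45={q3}
C dims 5,5; δ0: rk 4, SNF 1^4
degree 0: 5−4−0 = 1 → Ȟ^0 ≅ Z
degree 1: 5−0−4 = 1 → Ȟ^1 ≅ Z
degree 2: 0−0−0 = 0 → Ȟ^2 ≅ 0


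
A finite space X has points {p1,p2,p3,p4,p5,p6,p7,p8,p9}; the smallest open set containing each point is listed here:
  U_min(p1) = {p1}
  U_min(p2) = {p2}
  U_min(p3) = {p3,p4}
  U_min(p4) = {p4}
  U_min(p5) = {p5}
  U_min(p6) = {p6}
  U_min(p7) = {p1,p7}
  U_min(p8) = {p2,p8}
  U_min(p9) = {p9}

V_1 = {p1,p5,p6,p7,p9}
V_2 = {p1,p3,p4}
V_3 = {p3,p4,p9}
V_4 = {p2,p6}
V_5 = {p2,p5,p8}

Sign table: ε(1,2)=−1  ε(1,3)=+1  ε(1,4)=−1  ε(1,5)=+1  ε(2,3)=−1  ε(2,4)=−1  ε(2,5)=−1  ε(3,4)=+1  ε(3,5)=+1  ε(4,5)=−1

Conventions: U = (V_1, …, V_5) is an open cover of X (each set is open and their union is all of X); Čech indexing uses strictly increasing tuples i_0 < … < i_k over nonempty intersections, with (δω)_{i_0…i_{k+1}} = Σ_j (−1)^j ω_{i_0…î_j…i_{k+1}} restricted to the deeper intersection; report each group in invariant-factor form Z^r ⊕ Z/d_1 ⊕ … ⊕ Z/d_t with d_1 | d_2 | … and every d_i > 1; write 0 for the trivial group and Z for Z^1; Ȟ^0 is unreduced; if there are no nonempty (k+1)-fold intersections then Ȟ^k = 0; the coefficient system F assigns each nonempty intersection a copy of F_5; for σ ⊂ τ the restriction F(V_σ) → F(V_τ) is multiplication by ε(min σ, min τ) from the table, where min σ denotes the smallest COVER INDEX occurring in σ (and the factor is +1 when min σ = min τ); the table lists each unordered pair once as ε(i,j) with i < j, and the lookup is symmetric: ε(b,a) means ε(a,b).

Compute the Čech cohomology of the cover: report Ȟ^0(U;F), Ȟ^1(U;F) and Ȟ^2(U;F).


nonempty overlaps:
  V12={p1} V13={p9} V14={p6} V15={p5} V23={p3,p4} V45={p2}
C dims 5,6; δ0: rk_F5 4
degree 0: 5−4−0 = 1 → Ȟ^0 ≅ Z/5
degree 1: 6−0−4 = 2 → Ȟ^1 ≅ Z/5 ⊕ Z/5
degree 2: 0−0−0 = 0 → Ȟ^2 ≅ 0

Ȟ^0(U;F) ≅ Z/5,  Ȟ^1(U;F) ≅ Z/5 ⊕ Z/5,  Ȟ^2(U;F) ≅ 0


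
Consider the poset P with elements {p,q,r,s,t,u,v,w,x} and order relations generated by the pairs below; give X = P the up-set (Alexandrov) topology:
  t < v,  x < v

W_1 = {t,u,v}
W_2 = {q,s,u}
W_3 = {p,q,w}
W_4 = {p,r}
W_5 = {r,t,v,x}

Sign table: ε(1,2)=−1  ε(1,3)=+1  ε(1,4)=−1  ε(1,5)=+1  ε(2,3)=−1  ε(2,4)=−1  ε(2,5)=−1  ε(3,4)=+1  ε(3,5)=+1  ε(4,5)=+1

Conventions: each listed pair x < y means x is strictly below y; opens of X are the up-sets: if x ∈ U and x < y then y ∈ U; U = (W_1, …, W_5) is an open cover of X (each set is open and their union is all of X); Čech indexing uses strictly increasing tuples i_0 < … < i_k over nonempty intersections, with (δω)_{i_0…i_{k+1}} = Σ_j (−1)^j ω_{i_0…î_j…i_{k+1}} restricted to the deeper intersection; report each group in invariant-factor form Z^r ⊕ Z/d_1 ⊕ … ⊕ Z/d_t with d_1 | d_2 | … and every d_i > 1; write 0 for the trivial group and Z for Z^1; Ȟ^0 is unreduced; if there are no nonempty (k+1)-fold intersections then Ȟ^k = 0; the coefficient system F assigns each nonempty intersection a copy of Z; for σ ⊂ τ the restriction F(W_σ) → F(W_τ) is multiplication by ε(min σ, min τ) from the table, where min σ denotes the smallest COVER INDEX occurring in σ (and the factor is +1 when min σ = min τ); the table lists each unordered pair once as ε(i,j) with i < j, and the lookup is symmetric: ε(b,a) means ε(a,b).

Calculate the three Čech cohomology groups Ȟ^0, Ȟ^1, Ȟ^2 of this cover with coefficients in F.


cover nerve:
  W12={u} W15={t,v} W23={q} W34={p} W45={r}
C dims 5,5; δ0: rk 4, SNF 1^4
Ȟ^0: (5−4)−0=1 ⇒ Z
Ȟ^1: (5−0)−4=1 ⇒ Z
Ȟ^2: (0−0)−0=0 ⇒ 0

Ȟ^0 = Z; Ȟ^1 = Z; Ȟ^2 = 0


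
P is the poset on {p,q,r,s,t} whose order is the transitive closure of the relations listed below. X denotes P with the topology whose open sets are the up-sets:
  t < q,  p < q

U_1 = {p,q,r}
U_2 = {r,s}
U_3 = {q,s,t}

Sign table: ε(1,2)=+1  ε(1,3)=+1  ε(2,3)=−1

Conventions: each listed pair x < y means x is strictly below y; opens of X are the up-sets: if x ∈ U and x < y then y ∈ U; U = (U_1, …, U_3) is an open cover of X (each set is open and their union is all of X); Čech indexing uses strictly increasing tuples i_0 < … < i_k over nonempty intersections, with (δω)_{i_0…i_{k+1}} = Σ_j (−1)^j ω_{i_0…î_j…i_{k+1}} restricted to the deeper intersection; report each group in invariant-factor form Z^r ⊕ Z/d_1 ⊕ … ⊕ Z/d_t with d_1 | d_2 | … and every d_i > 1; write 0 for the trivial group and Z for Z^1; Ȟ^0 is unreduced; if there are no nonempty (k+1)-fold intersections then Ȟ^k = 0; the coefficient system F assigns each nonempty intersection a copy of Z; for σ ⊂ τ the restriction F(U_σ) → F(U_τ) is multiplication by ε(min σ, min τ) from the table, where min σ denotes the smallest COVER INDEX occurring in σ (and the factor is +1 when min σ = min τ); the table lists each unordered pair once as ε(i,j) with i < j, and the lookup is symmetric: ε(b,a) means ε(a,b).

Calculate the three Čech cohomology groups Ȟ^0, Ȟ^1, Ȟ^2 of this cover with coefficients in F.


intersection data:
  U12={r} U13={q} U23={s}
C dims 3,3; δ0: rk 3, SNF 1^2·2
Ȟ^0 = (3 − 3) − 0 = 0, so Ȟ^0 ≅ 0
Ȟ^1 = (3 − 0) − 3 = 0 plus torsion [2], so Ȟ^1 ≅ Z/2
Ȟ^2 = (0 − 0) − 0 = 0, so Ȟ^2 ≅ 0

Ȟ^0(U;F) ≅ 0,  Ȟ^1(U;F) ≅ Z/2,  Ȟ^2(U;F) ≅ 0


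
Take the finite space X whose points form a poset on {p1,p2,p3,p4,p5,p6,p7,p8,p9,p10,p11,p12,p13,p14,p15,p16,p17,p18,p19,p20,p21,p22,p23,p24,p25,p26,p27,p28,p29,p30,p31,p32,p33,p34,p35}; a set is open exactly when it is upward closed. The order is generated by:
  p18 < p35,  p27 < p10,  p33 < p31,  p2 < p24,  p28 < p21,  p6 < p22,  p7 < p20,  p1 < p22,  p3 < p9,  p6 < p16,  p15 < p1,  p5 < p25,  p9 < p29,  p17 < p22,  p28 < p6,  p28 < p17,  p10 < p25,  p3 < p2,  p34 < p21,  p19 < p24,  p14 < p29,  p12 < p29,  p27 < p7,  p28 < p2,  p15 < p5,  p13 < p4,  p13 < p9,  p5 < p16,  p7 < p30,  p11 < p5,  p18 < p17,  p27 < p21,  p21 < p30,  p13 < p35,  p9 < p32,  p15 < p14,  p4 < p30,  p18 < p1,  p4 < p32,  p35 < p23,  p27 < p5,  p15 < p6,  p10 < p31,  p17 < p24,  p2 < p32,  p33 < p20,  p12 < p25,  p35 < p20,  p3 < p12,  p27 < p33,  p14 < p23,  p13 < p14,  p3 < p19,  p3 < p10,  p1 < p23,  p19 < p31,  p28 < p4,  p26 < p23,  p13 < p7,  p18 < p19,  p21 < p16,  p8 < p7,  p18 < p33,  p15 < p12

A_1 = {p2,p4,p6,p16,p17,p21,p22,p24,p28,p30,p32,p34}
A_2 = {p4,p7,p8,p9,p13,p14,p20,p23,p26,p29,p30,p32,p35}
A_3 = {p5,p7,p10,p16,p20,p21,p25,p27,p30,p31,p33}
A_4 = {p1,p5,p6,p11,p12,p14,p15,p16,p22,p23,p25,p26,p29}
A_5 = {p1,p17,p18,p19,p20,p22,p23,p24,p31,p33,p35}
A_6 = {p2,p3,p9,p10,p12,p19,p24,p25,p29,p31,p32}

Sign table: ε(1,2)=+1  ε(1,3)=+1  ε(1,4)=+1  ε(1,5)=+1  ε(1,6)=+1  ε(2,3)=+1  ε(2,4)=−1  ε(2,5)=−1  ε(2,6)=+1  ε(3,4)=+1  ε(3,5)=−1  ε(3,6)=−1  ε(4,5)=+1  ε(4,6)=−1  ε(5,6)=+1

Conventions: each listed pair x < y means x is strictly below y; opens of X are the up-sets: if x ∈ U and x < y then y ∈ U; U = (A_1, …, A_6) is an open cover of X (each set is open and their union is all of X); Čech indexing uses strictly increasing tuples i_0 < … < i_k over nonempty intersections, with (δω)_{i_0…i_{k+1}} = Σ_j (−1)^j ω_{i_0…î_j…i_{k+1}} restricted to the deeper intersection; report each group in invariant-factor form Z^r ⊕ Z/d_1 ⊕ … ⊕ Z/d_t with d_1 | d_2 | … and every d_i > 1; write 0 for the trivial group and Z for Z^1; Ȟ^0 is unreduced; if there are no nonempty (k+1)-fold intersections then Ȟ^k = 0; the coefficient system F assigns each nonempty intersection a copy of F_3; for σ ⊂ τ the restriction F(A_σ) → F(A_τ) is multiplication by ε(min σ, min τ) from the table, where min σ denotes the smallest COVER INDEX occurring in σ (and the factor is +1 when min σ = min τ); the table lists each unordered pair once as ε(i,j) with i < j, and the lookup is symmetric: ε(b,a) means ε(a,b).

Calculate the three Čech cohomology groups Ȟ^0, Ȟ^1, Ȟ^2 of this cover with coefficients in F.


nerve simplices:
  A12={p4,p30,p32} A13={p16,p21,p30} A14={p6,p16,p22} A15={p17,p22,p24} A16={p2,p24,p32} A23={p7,p20,p30} A24={p14,p23,p26,p29} A25={p20,p23,p35} A26={p9,p29,p32} A34={p5,p16,p25} A35={p20,p31,p33} A36={p10,p25,p31} A45={p1,p22,p23} A46={p12,p25,p29} A56={p19,p24,p31}
  A123={p30} A126={p32} A134={p16} A145={p22} A156={p24} A235={p20} A245={p23} A246={p29} A346={p25} A356={p31}
C dims 6,15,10; δ0: rk_F3 6; δ1: rk_F3 9
degree 0: 6−6−0 = 0 → Ȟ^0 ≅ 0
degree 1: 15−9−6 = 0 → Ȟ^1 ≅ 0
degree 2: 10−0−9 = 1 → Ȟ^2 ≅ Z/3

Ȟ^0(U;F) ≅ 0; Ȟ^1(U;F) ≅ 0; Ȟ^2(U;F) ≅ Z/3


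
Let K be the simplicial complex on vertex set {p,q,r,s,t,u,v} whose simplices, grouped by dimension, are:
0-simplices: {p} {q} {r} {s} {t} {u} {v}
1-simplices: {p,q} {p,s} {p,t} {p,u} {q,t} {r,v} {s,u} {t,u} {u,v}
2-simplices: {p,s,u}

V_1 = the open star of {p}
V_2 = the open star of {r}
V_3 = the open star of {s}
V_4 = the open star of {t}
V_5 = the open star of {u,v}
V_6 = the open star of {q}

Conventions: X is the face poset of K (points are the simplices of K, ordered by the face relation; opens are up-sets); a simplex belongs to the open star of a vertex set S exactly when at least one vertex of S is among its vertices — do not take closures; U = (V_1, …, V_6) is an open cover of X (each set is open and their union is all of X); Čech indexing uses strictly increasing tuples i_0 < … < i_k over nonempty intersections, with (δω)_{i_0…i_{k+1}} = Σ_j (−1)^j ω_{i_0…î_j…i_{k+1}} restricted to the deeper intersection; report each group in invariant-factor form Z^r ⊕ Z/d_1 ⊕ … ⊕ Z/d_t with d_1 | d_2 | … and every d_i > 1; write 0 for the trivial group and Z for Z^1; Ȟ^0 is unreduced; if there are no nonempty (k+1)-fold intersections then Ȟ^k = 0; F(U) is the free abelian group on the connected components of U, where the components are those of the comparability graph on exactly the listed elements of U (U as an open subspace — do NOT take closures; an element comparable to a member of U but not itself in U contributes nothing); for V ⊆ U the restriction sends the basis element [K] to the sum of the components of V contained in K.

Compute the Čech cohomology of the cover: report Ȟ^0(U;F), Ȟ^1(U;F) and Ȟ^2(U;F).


cover nerve:
  V1={{p},{p,q},{p,s},{p,t},{p,u},{p,s,u}} V2={{r},{r,v}} V3={{s},{p,s},{s,u},{p,s,u}} V4={{t},{p,t},{q,t},{t,u}} V5={{u},{v},{p,u},{r,v},{s,u},{t,u},{u,v},{p,s,u}} V6={{q},{p,q},{q,t}}
  V13={{p,s},{p,s,u}} V14={{p,t}} V15={{p,u},{p,s,u}} V16={{p,q}} V25={{r,v}} V35={{s,u},{p,s,u}} V45={{t,u}} V46={{q,t}}
  V135={{p,s,u}}
components per intersection:
  V1: {{p},{p,q},{p,s},{p,t},{p,u},{p,s,u}}
  V2: {{r},{r,v}}
  V3: {{s},{p,s},{s,u},{p,s,u}}
  V4: {{t},{p,t},{q,t},{t,u}}
  V5: {{u},{v},{p,u},{r,v},{s,u},{t,u},{u,v},{p,s,u}}
  V6: {{q},{p,q},{q,t}}
  V13: {{p,s},{p,s,u}}
  V14: {{p,t}}
  V15: {{p,u},{p,s,u}}
  V16: {{p,q}}
  V25: {{r,v}}
  V35: {{s,u},{p,s,u}}
  V45: {{t,u}}
  V46: {{q,t}}
  V135: {{p,s,u}}
C dims 6,8,1; δ0: rk 5, SNF 1^5; δ1: rk 1, SNF 1^1
Ȟ^0: (6−5)−0=1 ⇒ Z
Ȟ^1: (8−1)−5=2 ⇒ Z^2
Ȟ^2: (1−0)−1=0 ⇒ 0

Ȟ^0 = Z,  Ȟ^1 = Z^2,  Ȟ^2 = 0
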